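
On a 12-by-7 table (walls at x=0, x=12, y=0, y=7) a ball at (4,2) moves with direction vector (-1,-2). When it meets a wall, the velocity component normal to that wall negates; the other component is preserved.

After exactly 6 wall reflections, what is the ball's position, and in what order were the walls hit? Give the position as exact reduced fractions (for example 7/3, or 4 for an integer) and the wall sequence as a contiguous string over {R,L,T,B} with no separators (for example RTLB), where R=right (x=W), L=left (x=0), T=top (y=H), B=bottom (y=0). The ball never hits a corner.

Final position: (11,0)
Wall sequence: BLTBTB

1. t=1 → B at (3,0); v=(-1,2)
2. t=3 → L at (0,6); v=(1,2)
3. t=1/2 → T at (1/2,7); v=(1,-2)
4. t=7/2 → B at (4,0); v=(1,2)
5. t=7/2 → T at (15/2,7); v=(1,-2)
6. t=7/2 → B at (11,0); v=(1,2)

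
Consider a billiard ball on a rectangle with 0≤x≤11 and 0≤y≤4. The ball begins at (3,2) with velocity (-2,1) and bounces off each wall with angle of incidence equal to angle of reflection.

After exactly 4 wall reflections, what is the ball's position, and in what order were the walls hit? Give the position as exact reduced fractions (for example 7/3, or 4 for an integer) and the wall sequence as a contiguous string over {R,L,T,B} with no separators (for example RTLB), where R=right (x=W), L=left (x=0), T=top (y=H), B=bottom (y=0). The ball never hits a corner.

1. t=3/2 → L at (0,7/2); v=(2,1)
2. t=1/2 → T at (1,4); v=(2,-1)
3. t=4 → B at (9,0); v=(2,1)
4. t=1 → R at (11,1); v=(-2,1)

Final position: (11,1)
Wall sequence: LTBR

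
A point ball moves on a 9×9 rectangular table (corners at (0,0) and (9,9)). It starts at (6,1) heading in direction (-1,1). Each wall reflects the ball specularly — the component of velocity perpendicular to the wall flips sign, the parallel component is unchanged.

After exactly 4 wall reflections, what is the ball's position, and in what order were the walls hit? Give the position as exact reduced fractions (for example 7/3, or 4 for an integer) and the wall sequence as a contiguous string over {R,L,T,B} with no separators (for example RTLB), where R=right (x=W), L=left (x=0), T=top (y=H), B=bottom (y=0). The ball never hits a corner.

Final position: (7,0)
Wall sequence: LTRB

1. t=6 → L at (0,7); v=(1,1)
2. t=2 → T at (2,9); v=(1,-1)
3. t=7 → R at (9,2); v=(-1,-1)
4. t=2 → B at (7,0); v=(-1,1)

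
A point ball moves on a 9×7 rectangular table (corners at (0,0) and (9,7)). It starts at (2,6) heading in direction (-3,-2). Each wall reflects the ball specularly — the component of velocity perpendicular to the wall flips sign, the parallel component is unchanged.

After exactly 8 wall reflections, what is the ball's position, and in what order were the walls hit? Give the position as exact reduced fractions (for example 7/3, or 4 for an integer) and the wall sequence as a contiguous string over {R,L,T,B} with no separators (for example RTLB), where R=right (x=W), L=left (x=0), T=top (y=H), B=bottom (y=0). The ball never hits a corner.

Final position: (0,16/3)
Wall sequence: LBRTLRBL

1. t=2/3 → L at (0,14/3); v=(3,-2)
2. t=7/3 → B at (7,0); v=(3,2)
3. t=2/3 → R at (9,4/3); v=(-3,2)
4. t=17/6 → T at (1/2,7); v=(-3,-2)
5. t=1/6 → L at (0,20/3); v=(3,-2)
6. t=3 → R at (9,2/3); v=(-3,-2)
7. t=1/3 → B at (8,0); v=(-3,2)
8. t=8/3 → L at (0,16/3); v=(3,2)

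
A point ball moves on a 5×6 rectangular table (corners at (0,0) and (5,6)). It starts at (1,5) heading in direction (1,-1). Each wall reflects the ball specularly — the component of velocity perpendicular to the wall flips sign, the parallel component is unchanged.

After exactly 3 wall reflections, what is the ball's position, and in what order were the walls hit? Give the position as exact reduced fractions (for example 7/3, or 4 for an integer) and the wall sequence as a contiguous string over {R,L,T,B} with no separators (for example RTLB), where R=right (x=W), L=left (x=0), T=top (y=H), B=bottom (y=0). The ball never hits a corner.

Final position: (0,4)
Wall sequence: RBL

1. t=4 → R at (5,1); v=(-1,-1)
2. t=1 → B at (4,0); v=(-1,1)
3. t=4 → L at (0,4); v=(1,1)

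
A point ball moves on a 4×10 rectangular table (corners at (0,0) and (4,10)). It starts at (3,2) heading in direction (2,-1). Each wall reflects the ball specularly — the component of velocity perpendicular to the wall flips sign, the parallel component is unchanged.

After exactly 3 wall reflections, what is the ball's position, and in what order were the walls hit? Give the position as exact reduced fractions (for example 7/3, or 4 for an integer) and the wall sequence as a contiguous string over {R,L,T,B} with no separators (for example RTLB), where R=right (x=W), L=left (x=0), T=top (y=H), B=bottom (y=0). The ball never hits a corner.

1. t=1/2 → R at (4,3/2); v=(-2,-1)
2. t=3/2 → B at (1,0); v=(-2,1)
3. t=1/2 → L at (0,1/2); v=(2,1)

Final position: (0,1/2)
Wall sequence: RBL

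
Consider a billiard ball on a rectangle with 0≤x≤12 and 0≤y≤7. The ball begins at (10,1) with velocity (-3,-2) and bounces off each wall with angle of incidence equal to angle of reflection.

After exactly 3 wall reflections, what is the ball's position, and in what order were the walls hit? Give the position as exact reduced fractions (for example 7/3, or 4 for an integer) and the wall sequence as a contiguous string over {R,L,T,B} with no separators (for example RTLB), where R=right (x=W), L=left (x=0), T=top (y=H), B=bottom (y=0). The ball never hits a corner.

1. t=1/2 → B at (17/2,0); v=(-3,2)
2. t=17/6 → L at (0,17/3); v=(3,2)
3. t=2/3 → T at (2,7); v=(3,-2)

Final position: (2,7)
Wall sequence: BLT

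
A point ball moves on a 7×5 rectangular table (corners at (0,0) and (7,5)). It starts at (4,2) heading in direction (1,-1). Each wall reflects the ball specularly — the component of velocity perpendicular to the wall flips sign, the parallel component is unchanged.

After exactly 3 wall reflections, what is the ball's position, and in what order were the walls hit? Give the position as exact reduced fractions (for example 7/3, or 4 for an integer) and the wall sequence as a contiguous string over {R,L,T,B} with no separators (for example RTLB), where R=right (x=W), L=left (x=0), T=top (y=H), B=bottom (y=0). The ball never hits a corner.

1. t=2 → B at (6,0); v=(1,1)
2. t=1 → R at (7,1); v=(-1,1)
3. t=4 → T at (3,5); v=(-1,-1)

Final position: (3,5)
Wall sequence: BRT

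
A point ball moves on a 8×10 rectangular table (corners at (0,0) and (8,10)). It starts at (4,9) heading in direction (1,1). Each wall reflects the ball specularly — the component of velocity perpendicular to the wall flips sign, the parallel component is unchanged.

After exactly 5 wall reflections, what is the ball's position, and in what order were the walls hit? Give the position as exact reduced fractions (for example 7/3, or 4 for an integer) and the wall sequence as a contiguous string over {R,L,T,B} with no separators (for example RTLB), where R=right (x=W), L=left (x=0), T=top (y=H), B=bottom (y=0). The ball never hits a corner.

1. t=1 → T at (5,10); v=(1,-1)
2. t=3 → R at (8,7); v=(-1,-1)
3. t=7 → B at (1,0); v=(-1,1)
4. t=1 → L at (0,1); v=(1,1)
5. t=8 → R at (8,9); v=(-1,1)

Final position: (8,9)
Wall sequence: TRBLR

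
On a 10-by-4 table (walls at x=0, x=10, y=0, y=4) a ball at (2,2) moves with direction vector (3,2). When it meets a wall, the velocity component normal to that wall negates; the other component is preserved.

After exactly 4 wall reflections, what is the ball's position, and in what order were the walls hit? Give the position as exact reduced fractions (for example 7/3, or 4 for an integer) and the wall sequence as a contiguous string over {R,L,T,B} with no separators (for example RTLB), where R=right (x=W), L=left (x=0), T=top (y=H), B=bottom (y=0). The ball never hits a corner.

Final position: (3,4)
Wall sequence: TRBT

1. t=1 → T at (5,4); v=(3,-2)
2. t=5/3 → R at (10,2/3); v=(-3,-2)
3. t=1/3 → B at (9,0); v=(-3,2)
4. t=2 → T at (3,4); v=(-3,-2)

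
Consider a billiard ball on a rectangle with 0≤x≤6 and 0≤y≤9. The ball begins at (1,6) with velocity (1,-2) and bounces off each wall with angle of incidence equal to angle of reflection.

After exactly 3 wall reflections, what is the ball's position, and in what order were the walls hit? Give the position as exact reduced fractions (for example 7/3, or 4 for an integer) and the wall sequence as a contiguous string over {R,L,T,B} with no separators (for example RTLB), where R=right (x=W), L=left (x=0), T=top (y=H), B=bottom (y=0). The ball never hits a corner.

Final position: (7/2,9)
Wall sequence: BRT

1. t=3 → B at (4,0); v=(1,2)
2. t=2 → R at (6,4); v=(-1,2)
3. t=5/2 → T at (7/2,9); v=(-1,-2)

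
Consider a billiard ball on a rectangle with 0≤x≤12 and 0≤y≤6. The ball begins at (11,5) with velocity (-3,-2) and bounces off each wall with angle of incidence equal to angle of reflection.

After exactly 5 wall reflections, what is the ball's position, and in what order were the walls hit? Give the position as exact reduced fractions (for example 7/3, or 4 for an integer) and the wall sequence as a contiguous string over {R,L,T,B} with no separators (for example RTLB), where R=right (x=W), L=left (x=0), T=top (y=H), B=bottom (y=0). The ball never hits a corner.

1. t=5/2 → B at (7/2,0); v=(-3,2)
2. t=7/6 → L at (0,7/3); v=(3,2)
3. t=11/6 → T at (11/2,6); v=(3,-2)
4. t=13/6 → R at (12,5/3); v=(-3,-2)
5. t=5/6 → B at (19/2,0); v=(-3,2)

Final position: (19/2,0)
Wall sequence: BLTRB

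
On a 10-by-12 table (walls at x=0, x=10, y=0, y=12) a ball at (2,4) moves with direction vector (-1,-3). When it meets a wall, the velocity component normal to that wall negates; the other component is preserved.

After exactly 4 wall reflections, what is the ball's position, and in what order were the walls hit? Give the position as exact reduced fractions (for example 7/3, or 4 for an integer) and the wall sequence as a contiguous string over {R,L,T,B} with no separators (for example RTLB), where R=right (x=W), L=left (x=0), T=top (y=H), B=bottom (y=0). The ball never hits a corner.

1. t=4/3 → B at (2/3,0); v=(-1,3)
2. t=2/3 → L at (0,2); v=(1,3)
3. t=10/3 → T at (10/3,12); v=(1,-3)
4. t=4 → B at (22/3,0); v=(1,3)

Final position: (22/3,0)
Wall sequence: BLTB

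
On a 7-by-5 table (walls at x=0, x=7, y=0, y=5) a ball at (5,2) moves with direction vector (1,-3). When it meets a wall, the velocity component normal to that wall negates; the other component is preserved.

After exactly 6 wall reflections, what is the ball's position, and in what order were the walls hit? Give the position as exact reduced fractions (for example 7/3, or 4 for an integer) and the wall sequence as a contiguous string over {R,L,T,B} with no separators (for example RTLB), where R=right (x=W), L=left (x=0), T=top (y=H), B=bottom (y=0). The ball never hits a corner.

Final position: (5/3,0)
Wall sequence: BRTBTB

1. t=2/3 → B at (17/3,0); v=(1,3)
2. t=4/3 → R at (7,4); v=(-1,3)
3. t=1/3 → T at (20/3,5); v=(-1,-3)
4. t=5/3 → B at (5,0); v=(-1,3)
5. t=5/3 → T at (10/3,5); v=(-1,-3)
6. t=5/3 → B at (5/3,0); v=(-1,3)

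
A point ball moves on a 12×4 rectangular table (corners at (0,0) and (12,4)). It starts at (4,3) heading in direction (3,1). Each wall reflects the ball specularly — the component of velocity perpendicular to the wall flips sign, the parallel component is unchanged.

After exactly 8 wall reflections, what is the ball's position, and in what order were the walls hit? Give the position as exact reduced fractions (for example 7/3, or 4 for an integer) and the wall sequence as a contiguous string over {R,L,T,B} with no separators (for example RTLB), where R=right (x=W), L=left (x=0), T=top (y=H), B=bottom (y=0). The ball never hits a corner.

Final position: (0,5/3)
Wall sequence: TRBLTRBL

1. t=1 → T at (7,4); v=(3,-1)
2. t=5/3 → R at (12,7/3); v=(-3,-1)
3. t=7/3 → B at (5,0); v=(-3,1)
4. t=5/3 → L at (0,5/3); v=(3,1)
5. t=7/3 → T at (7,4); v=(3,-1)
6. t=5/3 → R at (12,7/3); v=(-3,-1)
7. t=7/3 → B at (5,0); v=(-3,1)
8. t=5/3 → L at (0,5/3); v=(3,1)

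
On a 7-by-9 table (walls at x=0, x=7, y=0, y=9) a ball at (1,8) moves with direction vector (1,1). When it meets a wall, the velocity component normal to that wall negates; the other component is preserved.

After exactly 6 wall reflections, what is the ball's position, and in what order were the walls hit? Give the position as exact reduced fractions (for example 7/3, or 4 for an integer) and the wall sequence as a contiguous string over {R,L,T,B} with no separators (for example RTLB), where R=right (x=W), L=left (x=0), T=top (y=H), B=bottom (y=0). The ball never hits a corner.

Final position: (7,8)
Wall sequence: TRBLTR

1. t=1 → T at (2,9); v=(1,-1)
2. t=5 → R at (7,4); v=(-1,-1)
3. t=4 → B at (3,0); v=(-1,1)
4. t=3 → L at (0,3); v=(1,1)
5. t=6 → T at (6,9); v=(1,-1)
6. t=1 → R at (7,8); v=(-1,-1)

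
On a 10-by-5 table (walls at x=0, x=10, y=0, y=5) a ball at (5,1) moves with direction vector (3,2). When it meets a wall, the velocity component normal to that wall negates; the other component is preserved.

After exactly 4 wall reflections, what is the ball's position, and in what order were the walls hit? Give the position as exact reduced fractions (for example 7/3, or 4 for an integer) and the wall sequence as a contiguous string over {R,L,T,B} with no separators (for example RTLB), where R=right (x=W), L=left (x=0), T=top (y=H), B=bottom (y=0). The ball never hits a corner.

1. t=5/3 → R at (10,13/3); v=(-3,2)
2. t=1/3 → T at (9,5); v=(-3,-2)
3. t=5/2 → B at (3/2,0); v=(-3,2)
4. t=1/2 → L at (0,1); v=(3,2)

Final position: (0,1)
Wall sequence: RTBL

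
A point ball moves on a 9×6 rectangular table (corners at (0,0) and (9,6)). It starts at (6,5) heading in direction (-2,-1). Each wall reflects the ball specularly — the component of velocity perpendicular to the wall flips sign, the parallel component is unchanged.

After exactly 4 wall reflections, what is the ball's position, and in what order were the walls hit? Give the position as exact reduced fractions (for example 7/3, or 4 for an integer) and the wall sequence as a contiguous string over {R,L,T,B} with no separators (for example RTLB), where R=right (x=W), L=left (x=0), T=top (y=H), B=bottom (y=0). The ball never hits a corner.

Final position: (2,6)
Wall sequence: LBRT

1. t=3 → L at (0,2); v=(2,-1)
2. t=2 → B at (4,0); v=(2,1)
3. t=5/2 → R at (9,5/2); v=(-2,1)
4. t=7/2 → T at (2,6); v=(-2,-1)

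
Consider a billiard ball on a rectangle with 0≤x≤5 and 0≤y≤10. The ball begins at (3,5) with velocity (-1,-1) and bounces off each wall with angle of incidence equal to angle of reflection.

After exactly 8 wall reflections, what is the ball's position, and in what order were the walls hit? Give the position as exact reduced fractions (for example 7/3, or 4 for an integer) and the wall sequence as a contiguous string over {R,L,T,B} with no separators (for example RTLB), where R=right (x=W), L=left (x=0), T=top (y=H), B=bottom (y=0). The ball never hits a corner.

Final position: (2,0)
Wall sequence: LBRLTRLB

1. t=3 → L at (0,2); v=(1,-1)
2. t=2 → B at (2,0); v=(1,1)
3. t=3 → R at (5,3); v=(-1,1)
4. t=5 → L at (0,8); v=(1,1)
5. t=2 → T at (2,10); v=(1,-1)
6. t=3 → R at (5,7); v=(-1,-1)
7. t=5 → L at (0,2); v=(1,-1)
8. t=2 → B at (2,0); v=(1,1)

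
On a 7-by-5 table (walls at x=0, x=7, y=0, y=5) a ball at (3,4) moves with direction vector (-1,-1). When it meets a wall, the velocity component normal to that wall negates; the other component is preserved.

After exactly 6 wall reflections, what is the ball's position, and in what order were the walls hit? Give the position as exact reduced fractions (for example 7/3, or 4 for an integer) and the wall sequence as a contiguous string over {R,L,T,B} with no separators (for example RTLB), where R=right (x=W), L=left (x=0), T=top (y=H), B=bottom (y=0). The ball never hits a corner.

1. t=3 → L at (0,1); v=(1,-1)
2. t=1 → B at (1,0); v=(1,1)
3. t=5 → T at (6,5); v=(1,-1)
4. t=1 → R at (7,4); v=(-1,-1)
5. t=4 → B at (3,0); v=(-1,1)
6. t=3 → L at (0,3); v=(1,1)

Final position: (0,3)
Wall sequence: LBTRBL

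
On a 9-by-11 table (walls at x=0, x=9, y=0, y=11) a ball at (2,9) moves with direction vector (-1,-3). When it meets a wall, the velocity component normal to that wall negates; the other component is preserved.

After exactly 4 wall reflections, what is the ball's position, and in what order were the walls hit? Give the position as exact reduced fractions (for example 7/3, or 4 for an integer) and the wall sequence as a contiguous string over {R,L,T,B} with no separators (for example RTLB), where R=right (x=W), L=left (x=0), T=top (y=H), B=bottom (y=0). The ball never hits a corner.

1. t=2 → L at (0,3); v=(1,-3)
2. t=1 → B at (1,0); v=(1,3)
3. t=11/3 → T at (14/3,11); v=(1,-3)
4. t=11/3 → B at (25/3,0); v=(1,3)

Final position: (25/3,0)
Wall sequence: LBTB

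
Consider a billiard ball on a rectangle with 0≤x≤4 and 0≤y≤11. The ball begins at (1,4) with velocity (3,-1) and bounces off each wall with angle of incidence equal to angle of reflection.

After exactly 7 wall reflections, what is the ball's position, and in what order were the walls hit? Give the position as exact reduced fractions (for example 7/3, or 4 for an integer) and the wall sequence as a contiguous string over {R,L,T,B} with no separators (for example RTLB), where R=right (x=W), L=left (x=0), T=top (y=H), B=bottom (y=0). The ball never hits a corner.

1. t=1 → R at (4,3); v=(-3,-1)
2. t=4/3 → L at (0,5/3); v=(3,-1)
3. t=4/3 → R at (4,1/3); v=(-3,-1)
4. t=1/3 → B at (3,0); v=(-3,1)
5. t=1 → L at (0,1); v=(3,1)
6. t=4/3 → R at (4,7/3); v=(-3,1)
7. t=4/3 → L at (0,11/3); v=(3,1)

Final position: (0,11/3)
Wall sequence: RLRBLRL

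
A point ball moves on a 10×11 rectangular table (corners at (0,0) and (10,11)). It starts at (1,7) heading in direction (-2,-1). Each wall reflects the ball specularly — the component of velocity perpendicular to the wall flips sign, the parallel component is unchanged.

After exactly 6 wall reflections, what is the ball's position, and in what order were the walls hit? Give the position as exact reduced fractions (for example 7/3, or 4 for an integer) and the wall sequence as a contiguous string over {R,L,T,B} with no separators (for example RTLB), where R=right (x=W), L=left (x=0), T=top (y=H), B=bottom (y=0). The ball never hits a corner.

1. t=1/2 → L at (0,13/2); v=(2,-1)
2. t=5 → R at (10,3/2); v=(-2,-1)
3. t=3/2 → B at (7,0); v=(-2,1)
4. t=7/2 → L at (0,7/2); v=(2,1)
5. t=5 → R at (10,17/2); v=(-2,1)
6. t=5/2 → T at (5,11); v=(-2,-1)

Final position: (5,11)
Wall sequence: LRBLRT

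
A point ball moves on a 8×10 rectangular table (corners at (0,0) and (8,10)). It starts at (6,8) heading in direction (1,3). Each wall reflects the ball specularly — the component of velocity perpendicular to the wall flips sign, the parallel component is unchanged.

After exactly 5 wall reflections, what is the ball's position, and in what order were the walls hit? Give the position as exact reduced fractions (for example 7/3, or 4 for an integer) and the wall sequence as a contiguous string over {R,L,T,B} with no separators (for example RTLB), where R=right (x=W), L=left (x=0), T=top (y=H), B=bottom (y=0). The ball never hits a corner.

Final position: (0,2)
Wall sequence: TRBTL

1. t=2/3 → T at (20/3,10); v=(1,-3)
2. t=4/3 → R at (8,6); v=(-1,-3)
3. t=2 → B at (6,0); v=(-1,3)
4. t=10/3 → T at (8/3,10); v=(-1,-3)
5. t=8/3 → L at (0,2); v=(1,-3)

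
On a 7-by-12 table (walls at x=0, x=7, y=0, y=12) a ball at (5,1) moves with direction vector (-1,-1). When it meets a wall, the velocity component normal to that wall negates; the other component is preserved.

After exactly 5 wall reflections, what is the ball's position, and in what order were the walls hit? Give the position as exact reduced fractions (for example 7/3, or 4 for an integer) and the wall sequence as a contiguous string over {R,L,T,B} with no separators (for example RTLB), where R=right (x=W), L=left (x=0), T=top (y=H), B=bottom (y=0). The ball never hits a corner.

1. t=1 → B at (4,0); v=(-1,1)
2. t=4 → L at (0,4); v=(1,1)
3. t=7 → R at (7,11); v=(-1,1)
4. t=1 → T at (6,12); v=(-1,-1)
5. t=6 → L at (0,6); v=(1,-1)

Final position: (0,6)
Wall sequence: BLRTL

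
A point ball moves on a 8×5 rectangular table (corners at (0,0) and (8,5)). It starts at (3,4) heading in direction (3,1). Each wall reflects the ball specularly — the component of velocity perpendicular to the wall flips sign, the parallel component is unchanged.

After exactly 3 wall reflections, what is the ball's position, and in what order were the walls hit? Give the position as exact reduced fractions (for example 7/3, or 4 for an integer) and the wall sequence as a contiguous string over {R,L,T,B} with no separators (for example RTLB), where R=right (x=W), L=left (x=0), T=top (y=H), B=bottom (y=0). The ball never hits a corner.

1. t=1 → T at (6,5); v=(3,-1)
2. t=2/3 → R at (8,13/3); v=(-3,-1)
3. t=8/3 → L at (0,5/3); v=(3,-1)

Final position: (0,5/3)
Wall sequence: TRL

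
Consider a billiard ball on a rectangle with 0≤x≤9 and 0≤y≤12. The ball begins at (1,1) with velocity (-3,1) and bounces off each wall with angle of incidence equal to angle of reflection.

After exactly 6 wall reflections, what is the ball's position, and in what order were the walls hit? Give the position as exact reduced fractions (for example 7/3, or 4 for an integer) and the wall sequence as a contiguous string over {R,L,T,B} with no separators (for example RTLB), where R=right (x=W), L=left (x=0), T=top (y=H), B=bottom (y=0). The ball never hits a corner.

1. t=1/3 → L at (0,4/3); v=(3,1)
2. t=3 → R at (9,13/3); v=(-3,1)
3. t=3 → L at (0,22/3); v=(3,1)
4. t=3 → R at (9,31/3); v=(-3,1)
5. t=5/3 → T at (4,12); v=(-3,-1)
6. t=4/3 → L at (0,32/3); v=(3,-1)

Final position: (0,32/3)
Wall sequence: LRLRTL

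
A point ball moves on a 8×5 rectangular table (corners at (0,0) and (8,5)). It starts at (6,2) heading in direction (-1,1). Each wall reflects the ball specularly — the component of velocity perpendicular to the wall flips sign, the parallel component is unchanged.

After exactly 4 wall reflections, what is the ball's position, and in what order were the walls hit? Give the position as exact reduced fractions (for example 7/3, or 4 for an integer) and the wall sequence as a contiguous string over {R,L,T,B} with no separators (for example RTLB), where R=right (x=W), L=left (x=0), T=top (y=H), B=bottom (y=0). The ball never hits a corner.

Final position: (7,5)
Wall sequence: TLBT

1. t=3 → T at (3,5); v=(-1,-1)
2. t=3 → L at (0,2); v=(1,-1)
3. t=2 → B at (2,0); v=(1,1)
4. t=5 → T at (7,5); v=(1,-1)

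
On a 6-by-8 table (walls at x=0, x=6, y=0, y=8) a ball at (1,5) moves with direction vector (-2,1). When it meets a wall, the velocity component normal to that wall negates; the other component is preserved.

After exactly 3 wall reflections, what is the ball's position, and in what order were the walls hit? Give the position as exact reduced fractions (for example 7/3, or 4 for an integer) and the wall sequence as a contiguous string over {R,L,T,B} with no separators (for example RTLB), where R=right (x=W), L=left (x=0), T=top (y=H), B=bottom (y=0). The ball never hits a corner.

Final position: (6,15/2)
Wall sequence: LTR

1. t=1/2 → L at (0,11/2); v=(2,1)
2. t=5/2 → T at (5,8); v=(2,-1)
3. t=1/2 → R at (6,15/2); v=(-2,-1)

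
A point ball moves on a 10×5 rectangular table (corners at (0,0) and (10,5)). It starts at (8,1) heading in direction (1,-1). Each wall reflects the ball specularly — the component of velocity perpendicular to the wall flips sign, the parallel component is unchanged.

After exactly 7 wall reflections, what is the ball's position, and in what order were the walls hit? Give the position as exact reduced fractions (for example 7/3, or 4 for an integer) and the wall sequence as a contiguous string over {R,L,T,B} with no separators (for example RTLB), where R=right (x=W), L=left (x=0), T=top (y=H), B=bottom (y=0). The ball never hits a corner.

Final position: (9,0)
Wall sequence: BRTBLTB

1. t=1 → B at (9,0); v=(1,1)
2. t=1 → R at (10,1); v=(-1,1)
3. t=4 → T at (6,5); v=(-1,-1)
4. t=5 → B at (1,0); v=(-1,1)
5. t=1 → L at (0,1); v=(1,1)
6. t=4 → T at (4,5); v=(1,-1)
7. t=5 → B at (9,0); v=(1,1)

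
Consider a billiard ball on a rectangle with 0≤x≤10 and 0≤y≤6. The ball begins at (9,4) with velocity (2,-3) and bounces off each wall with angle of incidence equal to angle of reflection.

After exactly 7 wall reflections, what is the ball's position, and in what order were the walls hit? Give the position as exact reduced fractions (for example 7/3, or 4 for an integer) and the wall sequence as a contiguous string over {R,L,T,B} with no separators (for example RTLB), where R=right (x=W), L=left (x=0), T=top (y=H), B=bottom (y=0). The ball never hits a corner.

1. t=1/2 → R at (10,5/2); v=(-2,-3)
2. t=5/6 → B at (25/3,0); v=(-2,3)
3. t=2 → T at (13/3,6); v=(-2,-3)
4. t=2 → B at (1/3,0); v=(-2,3)
5. t=1/6 → L at (0,1/2); v=(2,3)
6. t=11/6 → T at (11/3,6); v=(2,-3)
7. t=2 → B at (23/3,0); v=(2,3)

Final position: (23/3,0)
Wall sequence: RBTBLTB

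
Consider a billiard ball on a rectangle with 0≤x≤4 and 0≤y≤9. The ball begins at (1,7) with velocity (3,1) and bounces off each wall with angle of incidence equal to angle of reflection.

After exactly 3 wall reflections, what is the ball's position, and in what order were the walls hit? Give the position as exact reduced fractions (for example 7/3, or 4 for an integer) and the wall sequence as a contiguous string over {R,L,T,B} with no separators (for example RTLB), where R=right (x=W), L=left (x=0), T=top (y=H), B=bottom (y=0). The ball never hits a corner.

1. t=1 → R at (4,8); v=(-3,1)
2. t=1 → T at (1,9); v=(-3,-1)
3. t=1/3 → L at (0,26/3); v=(3,-1)

Final position: (0,26/3)
Wall sequence: RTL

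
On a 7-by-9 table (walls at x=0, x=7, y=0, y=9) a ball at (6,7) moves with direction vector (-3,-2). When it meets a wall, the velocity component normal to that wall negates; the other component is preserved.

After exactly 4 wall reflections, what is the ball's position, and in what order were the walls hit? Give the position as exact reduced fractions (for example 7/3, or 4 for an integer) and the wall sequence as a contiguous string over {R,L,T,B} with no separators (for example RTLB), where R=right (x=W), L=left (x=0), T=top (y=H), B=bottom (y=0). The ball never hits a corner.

Final position: (0,19/3)
Wall sequence: LBRL

1. t=2 → L at (0,3); v=(3,-2)
2. t=3/2 → B at (9/2,0); v=(3,2)
3. t=5/6 → R at (7,5/3); v=(-3,2)
4. t=7/3 → L at (0,19/3); v=(3,2)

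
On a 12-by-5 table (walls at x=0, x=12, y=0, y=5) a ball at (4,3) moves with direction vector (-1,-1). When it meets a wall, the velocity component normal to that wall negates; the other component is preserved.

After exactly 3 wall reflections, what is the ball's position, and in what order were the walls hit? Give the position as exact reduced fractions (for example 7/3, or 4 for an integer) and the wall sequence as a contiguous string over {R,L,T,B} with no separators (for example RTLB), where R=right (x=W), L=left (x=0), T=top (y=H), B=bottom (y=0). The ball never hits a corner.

1. t=3 → B at (1,0); v=(-1,1)
2. t=1 → L at (0,1); v=(1,1)
3. t=4 → T at (4,5); v=(1,-1)

Final position: (4,5)
Wall sequence: BLT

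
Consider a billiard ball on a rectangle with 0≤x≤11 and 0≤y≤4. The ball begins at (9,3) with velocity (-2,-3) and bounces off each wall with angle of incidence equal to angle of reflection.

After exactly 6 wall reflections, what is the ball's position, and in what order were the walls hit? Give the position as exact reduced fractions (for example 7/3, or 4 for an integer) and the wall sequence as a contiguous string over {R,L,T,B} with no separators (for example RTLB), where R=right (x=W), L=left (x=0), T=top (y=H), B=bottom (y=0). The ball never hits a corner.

Final position: (11/3,0)
Wall sequence: BTBLTB

1. t=1 → B at (7,0); v=(-2,3)
2. t=4/3 → T at (13/3,4); v=(-2,-3)
3. t=4/3 → B at (5/3,0); v=(-2,3)
4. t=5/6 → L at (0,5/2); v=(2,3)
5. t=1/2 → T at (1,4); v=(2,-3)
6. t=4/3 → B at (11/3,0); v=(2,3)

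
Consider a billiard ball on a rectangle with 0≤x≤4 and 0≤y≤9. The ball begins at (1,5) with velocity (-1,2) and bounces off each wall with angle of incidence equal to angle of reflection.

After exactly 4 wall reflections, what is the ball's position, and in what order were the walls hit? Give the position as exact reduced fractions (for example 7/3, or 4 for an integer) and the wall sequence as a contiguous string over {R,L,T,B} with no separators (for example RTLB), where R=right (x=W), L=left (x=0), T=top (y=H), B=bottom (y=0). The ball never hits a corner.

1. t=1 → L at (0,7); v=(1,2)
2. t=1 → T at (1,9); v=(1,-2)
3. t=3 → R at (4,3); v=(-1,-2)
4. t=3/2 → B at (5/2,0); v=(-1,2)

Final position: (5/2,0)
Wall sequence: LTRB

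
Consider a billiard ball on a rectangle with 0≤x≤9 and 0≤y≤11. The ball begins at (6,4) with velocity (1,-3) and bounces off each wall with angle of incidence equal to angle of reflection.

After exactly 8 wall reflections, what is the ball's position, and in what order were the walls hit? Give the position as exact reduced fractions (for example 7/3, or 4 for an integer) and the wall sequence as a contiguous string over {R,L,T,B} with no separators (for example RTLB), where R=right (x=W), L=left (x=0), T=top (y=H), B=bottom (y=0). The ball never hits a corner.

Final position: (23/3,11)
Wall sequence: BRTBLTBT

1. t=4/3 → B at (22/3,0); v=(1,3)
2. t=5/3 → R at (9,5); v=(-1,3)
3. t=2 → T at (7,11); v=(-1,-3)
4. t=11/3 → B at (10/3,0); v=(-1,3)
5. t=10/3 → L at (0,10); v=(1,3)
6. t=1/3 → T at (1/3,11); v=(1,-3)
7. t=11/3 → B at (4,0); v=(1,3)
8. t=11/3 → T at (23/3,11); v=(1,-3)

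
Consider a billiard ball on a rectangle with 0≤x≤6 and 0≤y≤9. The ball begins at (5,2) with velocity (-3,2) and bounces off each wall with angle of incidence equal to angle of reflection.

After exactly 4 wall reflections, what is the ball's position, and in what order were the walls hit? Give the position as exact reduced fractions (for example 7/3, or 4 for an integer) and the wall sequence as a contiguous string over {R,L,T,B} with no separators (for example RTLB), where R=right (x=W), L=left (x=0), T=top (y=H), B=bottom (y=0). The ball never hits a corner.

Final position: (0,14/3)
Wall sequence: LTRL

1. t=5/3 → L at (0,16/3); v=(3,2)
2. t=11/6 → T at (11/2,9); v=(3,-2)
3. t=1/6 → R at (6,26/3); v=(-3,-2)
4. t=2 → L at (0,14/3); v=(3,-2)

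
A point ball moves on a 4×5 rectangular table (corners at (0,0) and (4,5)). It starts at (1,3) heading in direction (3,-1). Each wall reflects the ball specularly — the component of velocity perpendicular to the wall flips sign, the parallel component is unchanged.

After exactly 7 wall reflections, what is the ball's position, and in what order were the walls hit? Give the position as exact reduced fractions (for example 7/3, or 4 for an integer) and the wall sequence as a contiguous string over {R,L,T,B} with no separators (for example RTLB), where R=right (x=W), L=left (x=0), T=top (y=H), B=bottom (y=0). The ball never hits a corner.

1. t=1 → R at (4,2); v=(-3,-1)
2. t=4/3 → L at (0,2/3); v=(3,-1)
3. t=2/3 → B at (2,0); v=(3,1)
4. t=2/3 → R at (4,2/3); v=(-3,1)
5. t=4/3 → L at (0,2); v=(3,1)
6. t=4/3 → R at (4,10/3); v=(-3,1)
7. t=4/3 → L at (0,14/3); v=(3,1)

Final position: (0,14/3)
Wall sequence: RLBRLRL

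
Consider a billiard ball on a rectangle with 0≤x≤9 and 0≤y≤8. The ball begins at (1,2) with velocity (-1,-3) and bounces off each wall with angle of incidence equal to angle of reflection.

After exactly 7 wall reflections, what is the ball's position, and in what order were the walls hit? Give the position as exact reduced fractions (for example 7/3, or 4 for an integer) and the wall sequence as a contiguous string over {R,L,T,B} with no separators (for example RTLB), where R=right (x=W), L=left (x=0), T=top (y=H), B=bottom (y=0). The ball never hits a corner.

Final position: (23/3,0)
Wall sequence: BLTBTRB

1. t=2/3 → B at (1/3,0); v=(-1,3)
2. t=1/3 → L at (0,1); v=(1,3)
3. t=7/3 → T at (7/3,8); v=(1,-3)
4. t=8/3 → B at (5,0); v=(1,3)
5. t=8/3 → T at (23/3,8); v=(1,-3)
6. t=4/3 → R at (9,4); v=(-1,-3)
7. t=4/3 → B at (23/3,0); v=(-1,3)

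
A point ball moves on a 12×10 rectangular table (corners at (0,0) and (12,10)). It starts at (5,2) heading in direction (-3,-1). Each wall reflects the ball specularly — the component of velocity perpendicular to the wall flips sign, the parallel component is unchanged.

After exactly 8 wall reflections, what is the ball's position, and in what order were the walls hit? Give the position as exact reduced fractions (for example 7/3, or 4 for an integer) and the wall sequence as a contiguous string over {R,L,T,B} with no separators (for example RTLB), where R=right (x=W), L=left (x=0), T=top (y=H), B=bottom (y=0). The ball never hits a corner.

Final position: (12,1/3)
Wall sequence: LBRLTRLR

1. t=5/3 → L at (0,1/3); v=(3,-1)
2. t=1/3 → B at (1,0); v=(3,1)
3. t=11/3 → R at (12,11/3); v=(-3,1)
4. t=4 → L at (0,23/3); v=(3,1)
5. t=7/3 → T at (7,10); v=(3,-1)
6. t=5/3 → R at (12,25/3); v=(-3,-1)
7. t=4 → L at (0,13/3); v=(3,-1)
8. t=4 → R at (12,1/3); v=(-3,-1)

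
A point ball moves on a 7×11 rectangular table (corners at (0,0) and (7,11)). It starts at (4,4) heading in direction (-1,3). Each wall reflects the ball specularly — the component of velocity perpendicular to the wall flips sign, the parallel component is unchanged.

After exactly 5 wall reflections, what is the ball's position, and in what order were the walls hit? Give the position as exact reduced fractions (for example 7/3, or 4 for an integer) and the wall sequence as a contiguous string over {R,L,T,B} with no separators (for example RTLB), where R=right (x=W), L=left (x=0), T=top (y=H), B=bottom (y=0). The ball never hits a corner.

1. t=7/3 → T at (5/3,11); v=(-1,-3)
2. t=5/3 → L at (0,6); v=(1,-3)
3. t=2 → B at (2,0); v=(1,3)
4. t=11/3 → T at (17/3,11); v=(1,-3)
5. t=4/3 → R at (7,7); v=(-1,-3)

Final position: (7,7)
Wall sequence: TLBTR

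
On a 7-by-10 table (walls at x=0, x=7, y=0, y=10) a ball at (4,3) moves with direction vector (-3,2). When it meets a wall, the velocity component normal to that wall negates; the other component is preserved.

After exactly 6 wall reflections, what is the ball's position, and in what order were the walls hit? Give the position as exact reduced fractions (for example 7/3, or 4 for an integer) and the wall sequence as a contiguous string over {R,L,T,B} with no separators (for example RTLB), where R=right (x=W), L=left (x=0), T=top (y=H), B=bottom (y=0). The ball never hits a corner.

Final position: (13/2,0)
Wall sequence: LTRLRB

1. t=4/3 → L at (0,17/3); v=(3,2)
2. t=13/6 → T at (13/2,10); v=(3,-2)
3. t=1/6 → R at (7,29/3); v=(-3,-2)
4. t=7/3 → L at (0,5); v=(3,-2)
5. t=7/3 → R at (7,1/3); v=(-3,-2)
6. t=1/6 → B at (13/2,0); v=(-3,2)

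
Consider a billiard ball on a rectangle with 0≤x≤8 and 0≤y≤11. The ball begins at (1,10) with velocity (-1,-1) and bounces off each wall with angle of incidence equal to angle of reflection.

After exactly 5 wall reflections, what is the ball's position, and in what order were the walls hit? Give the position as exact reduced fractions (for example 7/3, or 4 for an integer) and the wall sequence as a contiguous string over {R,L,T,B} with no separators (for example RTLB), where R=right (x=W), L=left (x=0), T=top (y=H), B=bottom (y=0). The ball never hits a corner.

1. t=1 → L at (0,9); v=(1,-1)
2. t=8 → R at (8,1); v=(-1,-1)
3. t=1 → B at (7,0); v=(-1,1)
4. t=7 → L at (0,7); v=(1,1)
5. t=4 → T at (4,11); v=(1,-1)

Final position: (4,11)
Wall sequence: LRBLT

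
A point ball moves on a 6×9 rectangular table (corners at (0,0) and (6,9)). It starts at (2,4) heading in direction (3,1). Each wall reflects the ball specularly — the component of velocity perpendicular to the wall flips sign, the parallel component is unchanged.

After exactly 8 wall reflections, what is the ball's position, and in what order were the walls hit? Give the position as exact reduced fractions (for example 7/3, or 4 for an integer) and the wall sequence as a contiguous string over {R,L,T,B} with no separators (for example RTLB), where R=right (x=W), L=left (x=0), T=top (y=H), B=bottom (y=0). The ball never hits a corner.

1. t=4/3 → R at (6,16/3); v=(-3,1)
2. t=2 → L at (0,22/3); v=(3,1)
3. t=5/3 → T at (5,9); v=(3,-1)
4. t=1/3 → R at (6,26/3); v=(-3,-1)
5. t=2 → L at (0,20/3); v=(3,-1)
6. t=2 → R at (6,14/3); v=(-3,-1)
7. t=2 → L at (0,8/3); v=(3,-1)
8. t=2 → R at (6,2/3); v=(-3,-1)

Final position: (6,2/3)
Wall sequence: RLTRLRLR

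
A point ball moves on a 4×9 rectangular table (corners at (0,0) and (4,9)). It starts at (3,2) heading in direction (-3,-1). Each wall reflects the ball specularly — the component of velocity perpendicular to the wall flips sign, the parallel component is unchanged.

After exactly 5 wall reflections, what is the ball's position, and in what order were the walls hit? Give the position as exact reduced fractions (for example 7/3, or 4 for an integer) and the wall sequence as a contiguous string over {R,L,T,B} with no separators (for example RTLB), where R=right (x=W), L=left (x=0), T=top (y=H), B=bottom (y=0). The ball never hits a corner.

Final position: (4,3)
Wall sequence: LBRLR

1. t=1 → L at (0,1); v=(3,-1)
2. t=1 → B at (3,0); v=(3,1)
3. t=1/3 → R at (4,1/3); v=(-3,1)
4. t=4/3 → L at (0,5/3); v=(3,1)
5. t=4/3 → R at (4,3); v=(-3,1)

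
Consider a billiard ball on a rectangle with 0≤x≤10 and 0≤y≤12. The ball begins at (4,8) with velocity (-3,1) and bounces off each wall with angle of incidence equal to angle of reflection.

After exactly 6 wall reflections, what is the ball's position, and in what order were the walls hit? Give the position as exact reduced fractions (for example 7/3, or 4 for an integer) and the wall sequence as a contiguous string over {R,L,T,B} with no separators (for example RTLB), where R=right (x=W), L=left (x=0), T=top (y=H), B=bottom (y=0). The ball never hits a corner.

Final position: (0,4/3)
Wall sequence: LTRLRL

1. t=4/3 → L at (0,28/3); v=(3,1)
2. t=8/3 → T at (8,12); v=(3,-1)
3. t=2/3 → R at (10,34/3); v=(-3,-1)
4. t=10/3 → L at (0,8); v=(3,-1)
5. t=10/3 → R at (10,14/3); v=(-3,-1)
6. t=10/3 → L at (0,4/3); v=(3,-1)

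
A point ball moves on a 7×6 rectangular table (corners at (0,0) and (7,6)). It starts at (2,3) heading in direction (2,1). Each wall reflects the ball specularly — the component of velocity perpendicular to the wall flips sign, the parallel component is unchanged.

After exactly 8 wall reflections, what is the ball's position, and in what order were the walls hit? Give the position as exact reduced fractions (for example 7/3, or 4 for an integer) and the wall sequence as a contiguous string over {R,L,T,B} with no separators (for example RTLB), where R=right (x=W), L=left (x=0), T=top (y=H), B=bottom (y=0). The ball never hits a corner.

Final position: (7,9/2)
Wall sequence: RTLBRLTR

1. t=5/2 → R at (7,11/2); v=(-2,1)
2. t=1/2 → T at (6,6); v=(-2,-1)
3. t=3 → L at (0,3); v=(2,-1)
4. t=3 → B at (6,0); v=(2,1)
5. t=1/2 → R at (7,1/2); v=(-2,1)
6. t=7/2 → L at (0,4); v=(2,1)
7. t=2 → T at (4,6); v=(2,-1)
8. t=3/2 → R at (7,9/2); v=(-2,-1)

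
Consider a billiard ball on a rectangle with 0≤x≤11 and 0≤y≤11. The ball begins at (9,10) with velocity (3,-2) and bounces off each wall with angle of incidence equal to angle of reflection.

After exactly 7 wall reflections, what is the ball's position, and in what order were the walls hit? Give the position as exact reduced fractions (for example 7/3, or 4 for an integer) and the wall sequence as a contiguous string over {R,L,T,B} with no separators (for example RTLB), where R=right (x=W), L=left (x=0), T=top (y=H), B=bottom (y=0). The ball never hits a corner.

1. t=2/3 → R at (11,26/3); v=(-3,-2)
2. t=11/3 → L at (0,4/3); v=(3,-2)
3. t=2/3 → B at (2,0); v=(3,2)
4. t=3 → R at (11,6); v=(-3,2)
5. t=5/2 → T at (7/2,11); v=(-3,-2)
6. t=7/6 → L at (0,26/3); v=(3,-2)
7. t=11/3 → R at (11,4/3); v=(-3,-2)

Final position: (11,4/3)
Wall sequence: RLBRTLR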